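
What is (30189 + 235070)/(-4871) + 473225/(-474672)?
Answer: -128216099023/2312127312 ≈ -55.454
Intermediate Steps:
(30189 + 235070)/(-4871) + 473225/(-474672) = 265259*(-1/4871) + 473225*(-1/474672) = -265259/4871 - 473225/474672 = -128216099023/2312127312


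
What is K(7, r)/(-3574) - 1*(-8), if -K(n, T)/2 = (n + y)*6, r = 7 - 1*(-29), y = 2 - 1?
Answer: 14344/1787 ≈ 8.0269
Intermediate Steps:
y = 1
r = 36 (r = 7 + 29 = 36)
K(n, T) = -12 - 12*n (K(n, T) = -2*(n + 1)*6 = -2*(1 + n)*6 = -2*(6 + 6*n) = -12 - 12*n)
K(7, r)/(-3574) - 1*(-8) = (-12 - 12*7)/(-3574) - 1*(-8) = (-12 - 84)*(-1/3574) + 8 = -96*(-1/3574) + 8 = 48/1787 + 8 = 14344/1787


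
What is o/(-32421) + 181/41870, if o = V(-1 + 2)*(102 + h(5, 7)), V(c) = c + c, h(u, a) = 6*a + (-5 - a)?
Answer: -1728493/452489090 ≈ -0.0038200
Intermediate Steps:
h(u, a) = -5 + 5*a
V(c) = 2*c
o = 264 (o = (2*(-1 + 2))*(102 + (-5 + 5*7)) = (2*1)*(102 + (-5 + 35)) = 2*(102 + 30) = 2*132 = 264)
o/(-32421) + 181/41870 = 264/(-32421) + 181/41870 = 264*(-1/32421) + 181*(1/41870) = -88/10807 + 181/41870 = -1728493/452489090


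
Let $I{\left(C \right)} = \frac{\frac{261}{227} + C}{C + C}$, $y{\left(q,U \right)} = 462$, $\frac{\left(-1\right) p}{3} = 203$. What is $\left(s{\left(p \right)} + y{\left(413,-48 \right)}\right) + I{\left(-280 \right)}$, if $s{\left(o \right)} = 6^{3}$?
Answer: $\frac{86250659}{127120} \approx 678.5$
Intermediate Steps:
$p = -609$ ($p = \left(-3\right) 203 = -609$)
$s{\left(o \right)} = 216$
$I{\left(C \right)} = \frac{\frac{261}{227} + C}{2 C}$ ($I{\left(C \right)} = \frac{261 \cdot \frac{1}{227} + C}{2 C} = \left(\frac{261}{227} + C\right) \frac{1}{2 C} = \frac{\frac{261}{227} + C}{2 C}$)
$\left(s{\left(p \right)} + y{\left(413,-48 \right)}\right) + I{\left(-280 \right)} = \left(216 + 462\right) + \frac{261 + 227 \left(-280\right)}{454 \left(-280\right)} = 678 + \frac{1}{454} \left(- \frac{1}{280}\right) \left(261 - 63560\right) = 678 + \frac{1}{454} \left(- \frac{1}{280}\right) \left(-63299\right) = 678 + \frac{63299}{127120} = \frac{86250659}{127120}$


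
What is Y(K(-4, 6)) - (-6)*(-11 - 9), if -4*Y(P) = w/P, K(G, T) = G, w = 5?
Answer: -1915/16 ≈ -119.69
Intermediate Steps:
Y(P) = -5/(4*P)
Y(K(-4, 6)) - (-6)*(-11 - 9) = -5/4/(-4) - (-6)*(-11 - 9) = -5/4*(-¼) - (-6)*(-20) = 5/16 - 1*120 = 5/16 - 120 = -1915/16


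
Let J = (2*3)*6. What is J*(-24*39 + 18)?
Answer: -33048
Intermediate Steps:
J = 36 (J = 6*6 = 36)
J*(-24*39 + 18) = 36*(-24*39 + 18) = 36*(-936 + 18) = 36*(-918) = -33048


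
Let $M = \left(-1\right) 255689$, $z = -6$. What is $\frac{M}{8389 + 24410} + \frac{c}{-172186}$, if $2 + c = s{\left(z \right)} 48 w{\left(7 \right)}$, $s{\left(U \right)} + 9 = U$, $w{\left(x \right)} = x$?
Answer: $- \frac{21930346798}{2823764307} \approx -7.7663$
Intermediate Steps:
$M = -255689$
$s{\left(U \right)} = -9 + U$
$c = -5042$ ($c = -2 + \left(-9 - 6\right) 48 \cdot 7 = -2 + \left(-15\right) 48 \cdot 7 = -2 - 5040 = -5042$)
$\frac{M}{8389 + 24410} + \frac{c}{-172186} = - \frac{255689}{8389 + 24410} - \frac{5042}{-172186} = - \frac{255689}{32799} - - \frac{2521}{86093} = \left(-255689\right) \frac{1}{32799} + \frac{2521}{86093} = - \frac{255689}{32799} + \frac{2521}{86093} = - \frac{21930346798}{2823764307}$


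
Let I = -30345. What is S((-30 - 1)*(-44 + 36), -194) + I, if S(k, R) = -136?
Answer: -30481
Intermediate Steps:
S((-30 - 1)*(-44 + 36), -194) + I = -136 - 30345 = -30481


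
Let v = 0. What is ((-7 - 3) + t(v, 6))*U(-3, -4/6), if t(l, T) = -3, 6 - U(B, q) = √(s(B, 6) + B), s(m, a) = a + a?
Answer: -39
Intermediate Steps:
s(m, a) = 2*a
U(B, q) = 6 - √(12 + B) (U(B, q) = 6 - √(2*6 + B) = 6 - √(12 + B))
((-7 - 3) + t(v, 6))*U(-3, -4/6) = ((-7 - 3) - 3)*(6 - √(12 - 3)) = (-10 - 3)*(6 - √9) = -13*(6 - 1*3) = -13*(6 - 3) = -13*3 = -39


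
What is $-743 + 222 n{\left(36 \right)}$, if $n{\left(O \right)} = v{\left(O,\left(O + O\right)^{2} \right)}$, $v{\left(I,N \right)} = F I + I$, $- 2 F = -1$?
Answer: $11245$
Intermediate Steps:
$F = \frac{1}{2}$ ($F = \left(- \frac{1}{2}\right) \left(-1\right) = \frac{1}{2} \approx 0.5$)
$v{\left(I,N \right)} = \frac{3 I}{2}$ ($v{\left(I,N \right)} = \frac{I}{2} + I = \frac{3 I}{2}$)
$n{\left(O \right)} = \frac{3 O}{2}$
$-743 + 222 n{\left(36 \right)} = -743 + 222 \cdot \frac{3}{2} \cdot 36 = -743 + 222 \cdot 54 = -743 + 11988 = 11245$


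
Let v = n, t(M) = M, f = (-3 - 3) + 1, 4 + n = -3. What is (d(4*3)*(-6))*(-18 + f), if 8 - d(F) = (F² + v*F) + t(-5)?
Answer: -6486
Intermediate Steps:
n = -7 (n = -4 - 3 = -7)
f = -5 (f = -6 + 1 = -5)
v = -7
d(F) = 13 - F² + 7*F (d(F) = 8 - ((F² - 7*F) - 5) = 8 - (-5 + F² - 7*F) = 8 + (5 - F² + 7*F) = 13 - F² + 7*F)
(d(4*3)*(-6))*(-18 + f) = ((13 - (4*3)² + 7*(4*3))*(-6))*(-18 - 5) = ((13 - 1*12² + 7*12)*(-6))*(-23) = ((13 - 1*144 + 84)*(-6))*(-23) = ((13 - 144 + 84)*(-6))*(-23) = -47*(-6)*(-23) = 282*(-23) = -6486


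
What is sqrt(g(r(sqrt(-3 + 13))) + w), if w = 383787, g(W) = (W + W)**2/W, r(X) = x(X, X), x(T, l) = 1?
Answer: sqrt(383791) ≈ 619.51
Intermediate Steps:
r(X) = 1
g(W) = 4*W (g(W) = (2*W)**2/W = (4*W**2)/W = 4*W)
sqrt(g(r(sqrt(-3 + 13))) + w) = sqrt(4*1 + 383787) = sqrt(4 + 383787) = sqrt(383791)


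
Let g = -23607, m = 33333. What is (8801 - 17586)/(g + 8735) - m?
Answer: -495719591/14872 ≈ -33332.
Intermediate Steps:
(8801 - 17586)/(g + 8735) - m = (8801 - 17586)/(-23607 + 8735) - 1*33333 = -8785/(-14872) - 33333 = -8785*(-1/14872) - 33333 = 8785/14872 - 33333 = -495719591/14872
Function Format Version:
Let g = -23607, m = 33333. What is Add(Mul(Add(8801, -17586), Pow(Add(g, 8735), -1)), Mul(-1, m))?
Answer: Rational(-495719591, 14872) ≈ -33332.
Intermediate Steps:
Add(Mul(Add(8801, -17586), Pow(Add(g, 8735), -1)), Mul(-1, m)) = Add(Mul(Add(8801, -17586), Pow(Add(-23607, 8735), -1)), Mul(-1, 33333)) = Add(Mul(-8785, Pow(-14872, -1)), -33333) = Add(Mul(-8785, Rational(-1, 14872)), -33333) = Add(Rational(8785, 14872), -33333) = Rational(-495719591, 14872)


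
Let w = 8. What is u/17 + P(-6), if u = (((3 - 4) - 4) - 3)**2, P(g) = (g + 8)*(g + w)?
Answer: 132/17 ≈ 7.7647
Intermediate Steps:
P(g) = (8 + g)**2 (P(g) = (g + 8)*(g + 8) = (8 + g)*(8 + g) = (8 + g)**2)
u = 64 (u = ((-1 - 4) - 3)**2 = (-5 - 3)**2 = (-8)**2 = 64)
u/17 + P(-6) = 64/17 + (64 + (-6)**2 + 16*(-6)) = 64*(1/17) + (64 + 36 - 96) = 64/17 + 4 = 132/17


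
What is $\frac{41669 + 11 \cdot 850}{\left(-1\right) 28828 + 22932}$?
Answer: $- \frac{51019}{5896} \approx -8.6532$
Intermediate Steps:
$\frac{41669 + 11 \cdot 850}{\left(-1\right) 28828 + 22932} = \frac{41669 + 9350}{-28828 + 22932} = \frac{51019}{-5896} = 51019 \left(- \frac{1}{5896}\right) = - \frac{51019}{5896}$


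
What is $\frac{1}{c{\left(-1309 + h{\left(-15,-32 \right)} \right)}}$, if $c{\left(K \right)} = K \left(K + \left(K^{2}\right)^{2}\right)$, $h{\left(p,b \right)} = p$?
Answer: $- \frac{1}{4068552508353648} \approx -2.4579 \cdot 10^{-16}$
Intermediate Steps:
$c{\left(K \right)} = K \left(K + K^{4}\right)$
$\frac{1}{c{\left(-1309 + h{\left(-15,-32 \right)} \right)}} = \frac{1}{\left(-1309 - 15\right)^{2} + \left(-1309 - 15\right)^{5}} = \frac{1}{\left(-1324\right)^{2} + \left(-1324\right)^{5}} = \frac{1}{1752976 - 4068552510106624} = \frac{1}{-4068552508353648} = - \frac{1}{4068552508353648}$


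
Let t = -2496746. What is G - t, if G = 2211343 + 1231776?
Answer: 5939865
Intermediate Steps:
G = 3443119
G - t = 3443119 - 1*(-2496746) = 3443119 + 2496746 = 5939865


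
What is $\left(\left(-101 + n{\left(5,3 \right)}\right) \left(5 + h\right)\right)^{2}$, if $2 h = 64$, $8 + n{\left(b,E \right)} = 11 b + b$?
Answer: $3286969$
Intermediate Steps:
$n{\left(b,E \right)} = -8 + 12 b$ ($n{\left(b,E \right)} = -8 + \left(11 b + b\right) = -8 + 12 b$)
$h = 32$ ($h = \frac{1}{2} \cdot 64 = 32$)
$\left(\left(-101 + n{\left(5,3 \right)}\right) \left(5 + h\right)\right)^{2} = \left(\left(-101 + \left(-8 + 12 \cdot 5\right)\right) \left(5 + 32\right)\right)^{2} = \left(\left(-101 + \left(-8 + 60\right)\right) 37\right)^{2} = \left(\left(-101 + 52\right) 37\right)^{2} = \left(\left(-49\right) 37\right)^{2} = \left(-1813\right)^{2} = 3286969$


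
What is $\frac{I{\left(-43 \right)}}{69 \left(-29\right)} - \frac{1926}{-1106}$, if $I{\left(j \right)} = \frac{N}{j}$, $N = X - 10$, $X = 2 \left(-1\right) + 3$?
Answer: $\frac{27618144}{15860593} \approx 1.7413$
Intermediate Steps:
$X = 1$ ($X = -2 + 3 = 1$)
$N = -9$ ($N = 1 - 10 = -9$)
$I{\left(j \right)} = - \frac{9}{j}$
$\frac{I{\left(-43 \right)}}{69 \left(-29\right)} - \frac{1926}{-1106} = \frac{\left(-9\right) \frac{1}{-43}}{69 \left(-29\right)} - \frac{1926}{-1106} = \frac{\left(-9\right) \left(- \frac{1}{43}\right)}{-2001} - - \frac{963}{553} = \frac{9}{43} \left(- \frac{1}{2001}\right) + \frac{963}{553} = - \frac{3}{28681} + \frac{963}{553} = \frac{27618144}{15860593}$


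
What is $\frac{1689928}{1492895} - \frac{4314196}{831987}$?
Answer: $- \frac{5034643510484}{1242069232365} \approx -4.0534$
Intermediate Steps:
$\frac{1689928}{1492895} - \frac{4314196}{831987} = - \frac{5034643510484}{1242069232365}$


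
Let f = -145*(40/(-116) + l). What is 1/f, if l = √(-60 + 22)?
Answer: 1/16029 + 29*I*√38/160290 ≈ 6.2387e-5 + 0.0011153*I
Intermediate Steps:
l = I*√38 (l = √(-38) = I*√38 ≈ 6.1644*I)
f = 50 - 145*I*√38 (f = -145*(40/(-116) + I*√38) = -145*(40*(-1/116) + I*√38) = -145*(-10/29 + I*√38) = 50 - 145*I*√38 ≈ 50.0 - 893.84*I)
1/f = 1/(50 - 145*I*√38)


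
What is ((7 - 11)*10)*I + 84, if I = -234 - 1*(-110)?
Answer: 5044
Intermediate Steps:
I = -124 (I = -234 + 110 = -124)
((7 - 11)*10)*I + 84 = ((7 - 11)*10)*(-124) + 84 = -4*10*(-124) + 84 = -40*(-124) + 84 = 4960 + 84 = 5044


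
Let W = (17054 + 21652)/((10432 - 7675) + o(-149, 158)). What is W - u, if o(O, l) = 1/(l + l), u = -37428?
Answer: 32619991260/871213 ≈ 37442.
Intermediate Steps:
o(O, l) = 1/(2*l)
W = 12231096/871213 (W = (17054 + 21652)/((10432 - 7675) + (½)/158) = 38706/(2757 + (½)*(1/158)) = 38706/(2757 + 1/316) = 38706/(871213/316) = 38706*(316/871213) = 12231096/871213 ≈ 14.039)
W - u = 12231096/871213 - 1*(-37428) = 12231096/871213 + 37428 = 32619991260/871213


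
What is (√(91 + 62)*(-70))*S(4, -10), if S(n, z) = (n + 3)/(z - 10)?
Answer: 147*√17/2 ≈ 303.05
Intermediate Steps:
S(n, z) = (3 + n)/(-10 + z)
(√(91 + 62)*(-70))*S(4, -10) = (√(91 + 62)*(-70))*((3 + 4)/(-10 - 10)) = (√153*(-70))*(7/(-20)) = ((3*√17)*(-70))*(-1/20*7) = -210*√17*(-7/20) = 147*√17/2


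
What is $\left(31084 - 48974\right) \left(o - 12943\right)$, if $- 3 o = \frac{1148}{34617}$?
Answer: $\frac{24046747627490}{103851} \approx 2.3155 \cdot 10^{8}$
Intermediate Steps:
$o = - \frac{1148}{103851}$ ($o = - \frac{1148 \cdot \frac{1}{34617}}{3} = \left(- \frac{1}{3}\right) \frac{1148}{34617} = - \frac{1148}{103851} \approx -0.011054$)
$\left(31084 - 48974\right) \left(o - 12943\right) = \left(31084 - 48974\right) \left(- \frac{1148}{103851} - 12943\right) = \left(-17890\right) \left(- \frac{1344144641}{103851}\right) = \frac{24046747627490}{103851}$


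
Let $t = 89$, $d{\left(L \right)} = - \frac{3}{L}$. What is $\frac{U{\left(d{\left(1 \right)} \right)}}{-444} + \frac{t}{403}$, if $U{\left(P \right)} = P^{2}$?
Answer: $\frac{11963}{59644} \approx 0.20057$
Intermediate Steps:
$\frac{U{\left(d{\left(1 \right)} \right)}}{-444} + \frac{t}{403} = \frac{\left(- \frac{3}{1}\right)^{2}}{-444} + \frac{89}{403} = \left(\left(-3\right) 1\right)^{2} \left(- \frac{1}{444}\right) + 89 \cdot \frac{1}{403} = \left(-3\right)^{2} \left(- \frac{1}{444}\right) + \frac{89}{403} = 9 \left(- \frac{1}{444}\right) + \frac{89}{403} = - \frac{3}{148} + \frac{89}{403} = \frac{11963}{59644}$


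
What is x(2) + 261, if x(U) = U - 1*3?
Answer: 260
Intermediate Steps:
x(U) = -3 + U (x(U) = U - 3 = -3 + U)
x(2) + 261 = (-3 + 2) + 261 = -1 + 261 = 260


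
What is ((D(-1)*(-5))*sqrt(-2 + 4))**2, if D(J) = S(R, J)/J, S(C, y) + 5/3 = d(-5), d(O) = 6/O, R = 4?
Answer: 3698/9 ≈ 410.89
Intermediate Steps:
S(C, y) = -43/15 (S(C, y) = -5/3 + 6/(-5) = -5/3 + 6*(-1/5) = -5/3 - 6/5 = -43/15)
D(J) = -43/(15*J)
((D(-1)*(-5))*sqrt(-2 + 4))**2 = ((-43/15/(-1)*(-5))*sqrt(-2 + 4))**2 = ((-43/15*(-1)*(-5))*sqrt(2))**2 = (((43/15)*(-5))*sqrt(2))**2 = (-43*sqrt(2)/3)**2 = 3698/9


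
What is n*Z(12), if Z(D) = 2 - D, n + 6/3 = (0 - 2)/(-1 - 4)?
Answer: 16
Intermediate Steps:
n = -8/5 (n = -2 + (0 - 2)/(-1 - 4) = -2 - 2/(-5) = -2 - 2*(-⅕) = -2 + ⅖ = -8/5 ≈ -1.6000)
n*Z(12) = -8*(2 - 1*12)/5 = -8*(2 - 12)/5 = -8/5*(-10) = 16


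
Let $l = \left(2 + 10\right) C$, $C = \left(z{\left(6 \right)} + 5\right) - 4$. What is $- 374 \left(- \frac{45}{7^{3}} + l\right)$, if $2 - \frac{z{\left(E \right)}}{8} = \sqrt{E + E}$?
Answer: $- \frac{26152698}{343} + 71808 \sqrt{3} \approx 48128.0$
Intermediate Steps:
$z{\left(E \right)} = 16 - 8 \sqrt{2} \sqrt{E}$ ($z{\left(E \right)} = 16 - 8 \sqrt{E + E} = 16 - 8 \sqrt{2 E} = 16 - 8 \sqrt{2} \sqrt{E}$)
$C = 17 - 16 \sqrt{3}$ ($C = \left(\left(16 - 8 \sqrt{2} \sqrt{6}\right) + 5\right) - 4 = \left(\left(16 - 16 \sqrt{3}\right) + 5\right) - 4 = \left(21 - 16 \sqrt{3}\right) - 4 = 17 - 16 \sqrt{3} \approx -10.713$)
$l = 204 - 192 \sqrt{3}$ ($l = \left(2 + 10\right) \left(17 - 16 \sqrt{3}\right) = 12 \left(17 - 16 \sqrt{3}\right) = 204 - 192 \sqrt{3} \approx -128.55$)
$- 374 \left(- \frac{45}{7^{3}} + l\right) = - 374 \left(- \frac{45}{7^{3}} + \left(204 - 192 \sqrt{3}\right)\right) = - 374 \left(- \frac{45}{343} + \left(204 - 192 \sqrt{3}\right)\right) = - 374 \left(\frac{69927}{343} - 192 \sqrt{3}\right) = - \frac{26152698}{343} + 71808 \sqrt{3}$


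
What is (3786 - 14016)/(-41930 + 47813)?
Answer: -3410/1961 ≈ -1.7389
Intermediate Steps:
(3786 - 14016)/(-41930 + 47813) = -10230/5883 = -10230*1/5883 = -3410/1961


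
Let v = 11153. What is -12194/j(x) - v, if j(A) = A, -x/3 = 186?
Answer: -3105590/279 ≈ -11131.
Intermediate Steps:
x = -558 (x = -3*186 = -558)
-12194/j(x) - v = -12194/(-558) - 1*11153 = -12194*(-1/558) - 11153 = 6097/279 - 11153 = -3105590/279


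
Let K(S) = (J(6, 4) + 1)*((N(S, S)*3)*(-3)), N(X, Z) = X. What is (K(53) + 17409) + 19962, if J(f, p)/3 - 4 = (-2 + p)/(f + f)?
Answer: 61863/2 ≈ 30932.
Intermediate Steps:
J(f, p) = 12 + 3*(-2 + p)/(2*f) (J(f, p) = 12 + 3*((-2 + p)/(f + f)) = 12 + 3*((-2 + p)/((2*f))) = 12 + 3*((-2 + p)*(1/(2*f))) = 12 + 3*((-2 + p)/(2*f)) = 12 + 3*(-2 + p)/(2*f))
K(S) = -243*S/2 (K(S) = ((3/2)*(-2 + 4 + 8*6)/6 + 1)*((S*3)*(-3)) = ((3/2)*(1/6)*(-2 + 4 + 48) + 1)*((3*S)*(-3)) = ((3/2)*(1/6)*50 + 1)*(-9*S) = (25/2 + 1)*(-9*S) = 27*(-9*S)/2 = -243*S/2)
(K(53) + 17409) + 19962 = (-243/2*53 + 17409) + 19962 = (-12879/2 + 17409) + 19962 = 21939/2 + 19962 = 61863/2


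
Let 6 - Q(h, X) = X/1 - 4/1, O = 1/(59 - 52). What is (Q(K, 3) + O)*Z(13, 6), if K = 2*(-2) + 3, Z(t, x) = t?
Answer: 650/7 ≈ 92.857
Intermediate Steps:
O = ⅐ (O = 1/7 = ⅐ ≈ 0.14286)
K = -1 (K = -4 + 3 = -1)
Q(h, X) = 10 - X (Q(h, X) = 6 - (X/1 - 4/1) = 6 - (X*1 - 4*1) = 6 - (X - 4) = 6 - (-4 + X) = 6 + (4 - X) = 10 - X)
(Q(K, 3) + O)*Z(13, 6) = ((10 - 1*3) + ⅐)*13 = ((10 - 3) + ⅐)*13 = (7 + ⅐)*13 = (50/7)*13 = 650/7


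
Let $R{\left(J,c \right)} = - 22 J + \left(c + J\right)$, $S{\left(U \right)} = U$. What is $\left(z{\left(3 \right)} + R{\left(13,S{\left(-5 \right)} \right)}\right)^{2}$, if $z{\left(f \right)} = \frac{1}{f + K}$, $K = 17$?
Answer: $\frac{30902481}{400} \approx 77256.0$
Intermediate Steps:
$R{\left(J,c \right)} = c - 21 J$ ($R{\left(J,c \right)} = - 22 J + \left(J + c\right) = c - 21 J$)
$z{\left(f \right)} = \frac{1}{17 + f}$ ($z{\left(f \right)} = \frac{1}{f + 17} = \frac{1}{17 + f}$)
$\left(z{\left(3 \right)} + R{\left(13,S{\left(-5 \right)} \right)}\right)^{2} = \left(\frac{1}{17 + 3} - 278\right)^{2} = \left(\frac{1}{20} - 278\right)^{2} = \left(- \frac{5559}{20}\right)^{2} = \frac{30902481}{400}$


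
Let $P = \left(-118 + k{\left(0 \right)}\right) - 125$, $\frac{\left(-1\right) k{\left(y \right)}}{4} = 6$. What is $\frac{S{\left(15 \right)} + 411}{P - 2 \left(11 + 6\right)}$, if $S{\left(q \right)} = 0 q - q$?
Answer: $- \frac{396}{301} \approx -1.3156$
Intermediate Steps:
$k{\left(y \right)} = -24$ ($k{\left(y \right)} = \left(-4\right) 6 = -24$)
$P = -267$ ($P = \left(-118 - 24\right) - 125 = -142 - 125 = -267$)
$S{\left(q \right)} = - q$ ($S{\left(q \right)} = 0 - q = - q$)
$\frac{S{\left(15 \right)} + 411}{P - 2 \left(11 + 6\right)} = \frac{\left(-1\right) 15 + 411}{-267 - 2 \left(11 + 6\right)} = \frac{-15 + 411}{-267 - 34} = \frac{396}{-267 - 34} = \frac{396}{-301} = 396 \left(- \frac{1}{301}\right) = - \frac{396}{301}$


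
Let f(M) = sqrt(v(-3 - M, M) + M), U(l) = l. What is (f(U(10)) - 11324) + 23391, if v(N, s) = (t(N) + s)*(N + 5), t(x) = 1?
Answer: 12067 + I*sqrt(78) ≈ 12067.0 + 8.8318*I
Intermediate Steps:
v(N, s) = (1 + s)*(5 + N) (v(N, s) = (1 + s)*(N + 5) = (1 + s)*(5 + N))
f(M) = sqrt(2 + 5*M + M*(-3 - M)) (f(M) = sqrt((5 + (-3 - M) + 5*M + (-3 - M)*M) + M) = sqrt((5 + (-3 - M) + 5*M + M*(-3 - M)) + M) = sqrt((2 + 4*M + M*(-3 - M)) + M) = sqrt(2 + 5*M + M*(-3 - M)))
(f(U(10)) - 11324) + 23391 = (sqrt(2 - 1*10**2 + 2*10) - 11324) + 23391 = (sqrt(2 - 1*100 + 20) - 11324) + 23391 = (sqrt(2 - 100 + 20) - 11324) + 23391 = (sqrt(-78) - 11324) + 23391 = (I*sqrt(78) - 11324) + 23391 = (-11324 + I*sqrt(78)) + 23391 = 12067 + I*sqrt(78)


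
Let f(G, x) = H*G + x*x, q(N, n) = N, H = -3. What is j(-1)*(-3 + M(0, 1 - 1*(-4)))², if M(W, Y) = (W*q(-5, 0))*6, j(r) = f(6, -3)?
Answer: -81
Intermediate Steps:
f(G, x) = x² - 3*G (f(G, x) = -3*G + x*x = -3*G + x² = x² - 3*G)
j(r) = -9 (j(r) = (-3)² - 3*6 = 9 - 18 = -9)
M(W, Y) = -30*W (M(W, Y) = (W*(-5))*6 = -5*W*6 = -30*W)
j(-1)*(-3 + M(0, 1 - 1*(-4)))² = -9*(-3 - 30*0)² = -9*(-3 + 0)² = -9*(-3)² = -9*9 = -81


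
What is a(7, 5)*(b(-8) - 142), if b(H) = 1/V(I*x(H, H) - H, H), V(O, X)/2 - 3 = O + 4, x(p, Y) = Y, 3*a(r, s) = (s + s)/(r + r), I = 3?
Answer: -12785/378 ≈ -33.823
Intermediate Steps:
a(r, s) = s/(3*r) (a(r, s) = ((s + s)/(r + r))/3 = ((2*s)/((2*r)))/3 = ((2*s)*(1/(2*r)))/3 = (s/r)/3 = s/(3*r))
V(O, X) = 14 + 2*O (V(O, X) = 6 + 2*(O + 4) = 6 + 2*(4 + O) = 6 + (8 + 2*O) = 14 + 2*O)
b(H) = 1/(14 + 4*H) (b(H) = 1/(14 + 2*(3*H - H)) = 1/(14 + 2*(2*H)) = 1/(14 + 4*H))
a(7, 5)*(b(-8) - 142) = ((1/3)*5/7)*(1/(2*(7 + 2*(-8))) - 142) = ((1/3)*5*(1/7))*(1/(2*(7 - 16)) - 142) = 5*((1/2)/(-9) - 142)/21 = 5*((1/2)*(-1/9) - 142)/21 = 5*(-1/18 - 142)/21 = (5/21)*(-2557/18) = -12785/378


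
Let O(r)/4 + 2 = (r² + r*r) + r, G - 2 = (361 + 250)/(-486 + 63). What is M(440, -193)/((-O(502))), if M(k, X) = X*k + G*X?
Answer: 765245/18162288 ≈ 0.042134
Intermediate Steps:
G = 5/9 (G = 2 + (361 + 250)/(-486 + 63) = 2 + 611/(-423) = 2 + 611*(-1/423) = 2 - 13/9 = 5/9 ≈ 0.55556)
O(r) = -8 + 4*r + 8*r² (O(r) = -8 + 4*((r² + r*r) + r) = -8 + 4*((r² + r²) + r) = -8 + 4*(2*r² + r) = -8 + 4*(r + 2*r²) = -8 + (4*r + 8*r²) = -8 + 4*r + 8*r²)
M(k, X) = 5*X/9 + X*k (M(k, X) = X*k + 5*X/9 = 5*X/9 + X*k)
M(440, -193)/((-O(502))) = ((⅑)*(-193)*(5 + 9*440))/((-(-8 + 4*502 + 8*502²))) = ((⅑)*(-193)*(5 + 3960))/((-(-8 + 2008 + 8*252004))) = ((⅑)*(-193)*3965)/((-(-8 + 2008 + 2016032))) = -765245/(9*((-1*2018032))) = -765245/9/(-2018032) = -765245/9*(-1/2018032) = 765245/18162288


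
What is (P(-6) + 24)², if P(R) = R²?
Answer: 3600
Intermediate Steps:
(P(-6) + 24)² = ((-6)² + 24)² = (36 + 24)² = 60² = 3600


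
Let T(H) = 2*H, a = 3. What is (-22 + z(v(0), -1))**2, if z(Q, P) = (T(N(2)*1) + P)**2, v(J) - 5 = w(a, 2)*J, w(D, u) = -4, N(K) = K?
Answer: 169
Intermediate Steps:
v(J) = 5 - 4*J
z(Q, P) = (4 + P)**2 (z(Q, P) = (2*(2*1) + P)**2 = (2*2 + P)**2 = (4 + P)**2)
(-22 + z(v(0), -1))**2 = (-22 + (4 - 1)**2)**2 = (-22 + 3**2)**2 = (-22 + 9)**2 = (-13)**2 = 169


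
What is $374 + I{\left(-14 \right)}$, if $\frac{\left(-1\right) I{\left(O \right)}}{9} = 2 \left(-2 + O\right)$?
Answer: $662$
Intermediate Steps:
$I{\left(O \right)} = 36 - 18 O$ ($I{\left(O \right)} = - 9 \cdot 2 \left(-2 + O\right) = - 9 \left(-4 + 2 O\right) = 36 - 18 O$)
$374 + I{\left(-14 \right)} = 374 + \left(36 - -252\right) = 374 + \left(36 + 252\right) = 374 + 288 = 662$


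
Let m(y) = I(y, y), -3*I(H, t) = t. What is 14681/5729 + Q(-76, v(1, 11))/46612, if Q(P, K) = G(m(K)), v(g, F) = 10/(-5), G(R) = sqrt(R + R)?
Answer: 14681/5729 + sqrt(3)/69918 ≈ 2.5626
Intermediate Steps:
I(H, t) = -t/3
m(y) = -y/3
G(R) = sqrt(2)*sqrt(R) (G(R) = sqrt(2*R) = sqrt(2)*sqrt(R))
v(g, F) = -2 (v(g, F) = 10*(-1/5) = -2)
Q(P, K) = sqrt(6)*sqrt(-K)/3 (Q(P, K) = sqrt(2)*sqrt(-K/3) = sqrt(2)*(sqrt(3)*sqrt(-K)/3) = sqrt(6)*sqrt(-K)/3)
14681/5729 + Q(-76, v(1, 11))/46612 = 14681/5729 + (sqrt(6)*sqrt(-1*(-2))/3)/46612 = 14681*(1/5729) + (sqrt(6)*sqrt(2)/3)*(1/46612) = 14681/5729 + (2*sqrt(3)/3)*(1/46612) = 14681/5729 + sqrt(3)/69918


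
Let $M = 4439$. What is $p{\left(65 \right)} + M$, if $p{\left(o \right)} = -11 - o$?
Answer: $4363$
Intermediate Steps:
$p{\left(65 \right)} + M = \left(-11 - 65\right) + 4439 = -76 + 4439 = 4363$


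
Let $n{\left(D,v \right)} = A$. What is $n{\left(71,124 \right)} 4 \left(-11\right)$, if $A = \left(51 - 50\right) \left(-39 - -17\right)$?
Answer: $968$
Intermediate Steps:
$A = -22$ ($A = 1 \left(-39 + \left(-6 + 23\right)\right) = 1 \left(-39 + 17\right) = 1 \left(-22\right) = -22$)
$n{\left(D,v \right)} = -22$
$n{\left(71,124 \right)} 4 \left(-11\right) = - 22 \cdot 4 \left(-11\right) = \left(-22\right) \left(-44\right) = 968$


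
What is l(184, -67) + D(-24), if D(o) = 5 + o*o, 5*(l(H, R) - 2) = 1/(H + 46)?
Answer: 670451/1150 ≈ 583.00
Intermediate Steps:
l(H, R) = 2 + 1/(5*(46 + H)) (l(H, R) = 2 + 1/(5*(H + 46)) = 2 + 1/(5*(46 + H)))
D(o) = 5 + o²
l(184, -67) + D(-24) = (461 + 10*184)/(5*(46 + 184)) + (5 + (-24)²) = (⅕)*(461 + 1840)/230 + (5 + 576) = (⅕)*(1/230)*2301 + 581 = 2301/1150 + 581 = 670451/1150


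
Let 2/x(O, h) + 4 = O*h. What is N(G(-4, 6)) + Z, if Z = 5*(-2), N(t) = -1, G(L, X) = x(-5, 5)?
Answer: -11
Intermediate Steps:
x(O, h) = 2/(-4 + O*h)
G(L, X) = -2/29 (G(L, X) = 2/(-4 - 5*5) = 2/(-4 - 25) = 2/(-29) = 2*(-1/29) = -2/29)
Z = -10
N(G(-4, 6)) + Z = -1 - 10 = -11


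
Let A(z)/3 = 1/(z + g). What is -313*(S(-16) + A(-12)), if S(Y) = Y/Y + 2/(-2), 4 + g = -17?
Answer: 313/11 ≈ 28.455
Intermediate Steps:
g = -21 (g = -4 - 17 = -21)
S(Y) = 0 (S(Y) = 1 + 2*(-½) = 1 - 1 = 0)
A(z) = 3/(-21 + z) (A(z) = 3/(z - 21) = 3/(-21 + z))
-313*(S(-16) + A(-12)) = -313*(0 + 3/(-21 - 12)) = -313*(0 + 3/(-33)) = -313*(0 + 3*(-1/33)) = -313*(0 - 1/11) = -313*(-1/11) = 313/11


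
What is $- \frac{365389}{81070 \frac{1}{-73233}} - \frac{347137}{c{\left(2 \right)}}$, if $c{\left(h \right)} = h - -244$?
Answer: $\frac{1638614158028}{4985805} \approx 3.2866 \cdot 10^{5}$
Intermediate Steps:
$c{\left(h \right)} = 244 + h$ ($c{\left(h \right)} = h + 244 = 244 + h$)
$- \frac{365389}{81070 \frac{1}{-73233}} - \frac{347137}{c{\left(2 \right)}} = - \frac{365389}{81070 \frac{1}{-73233}} - \frac{347137}{244 + 2} = - \frac{365389}{81070 \left(- \frac{1}{73233}\right)} - \frac{347137}{246} = - \frac{365389}{- \frac{81070}{73233}} - \frac{347137}{246} = \left(-365389\right) \left(- \frac{73233}{81070}\right) - \frac{347137}{246} = \frac{26758532637}{81070} - \frac{347137}{246} = \frac{1638614158028}{4985805}$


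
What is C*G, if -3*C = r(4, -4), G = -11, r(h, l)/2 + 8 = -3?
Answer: -242/3 ≈ -80.667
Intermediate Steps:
r(h, l) = -22 (r(h, l) = -16 + 2*(-3) = -16 - 6 = -22)
C = 22/3 (C = -1/3*(-22) = 22/3 ≈ 7.3333)
C*G = (22/3)*(-11) = -242/3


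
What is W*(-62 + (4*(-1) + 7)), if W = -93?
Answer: 5487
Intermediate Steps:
W*(-62 + (4*(-1) + 7)) = -93*(-62 + (4*(-1) + 7)) = -93*(-62 + (-4 + 7)) = -93*(-62 + 3) = -93*(-59) = 5487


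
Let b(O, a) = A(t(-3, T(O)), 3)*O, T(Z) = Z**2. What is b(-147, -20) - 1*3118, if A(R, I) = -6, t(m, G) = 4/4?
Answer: -2236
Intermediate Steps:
t(m, G) = 1 (t(m, G) = 4*(1/4) = 1)
b(O, a) = -6*O
b(-147, -20) - 1*3118 = -6*(-147) - 1*3118 = 882 - 3118 = -2236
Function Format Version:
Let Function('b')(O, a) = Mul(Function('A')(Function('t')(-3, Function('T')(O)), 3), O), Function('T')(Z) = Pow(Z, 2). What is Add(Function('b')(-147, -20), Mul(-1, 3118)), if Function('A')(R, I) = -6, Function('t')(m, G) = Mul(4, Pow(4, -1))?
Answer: -2236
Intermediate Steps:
Function('t')(m, G) = 1 (Function('t')(m, G) = Mul(4, Rational(1, 4)) = 1)
Function('b')(O, a) = Mul(-6, O)
Add(Function('b')(-147, -20), Mul(-1, 3118)) = Add(Mul(-6, -147), Mul(-1, 3118)) = Add(882, -3118) = -2236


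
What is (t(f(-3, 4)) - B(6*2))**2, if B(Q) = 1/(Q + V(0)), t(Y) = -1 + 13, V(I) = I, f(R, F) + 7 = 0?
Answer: 20449/144 ≈ 142.01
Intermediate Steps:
f(R, F) = -7 (f(R, F) = -7 + 0 = -7)
t(Y) = 12
B(Q) = 1/Q (B(Q) = 1/(Q + 0) = 1/Q)
(t(f(-3, 4)) - B(6*2))**2 = (12 - 1/(6*2))**2 = (12 - 1/12)**2 = (143/12)**2 = 20449/144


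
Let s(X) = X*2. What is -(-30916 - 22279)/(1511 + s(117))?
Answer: 10639/349 ≈ 30.484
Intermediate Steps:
s(X) = 2*X
-(-30916 - 22279)/(1511 + s(117)) = -(-30916 - 22279)/(1511 + 2*117) = -(-53195)/(1511 + 234) = -(-53195)/1745 = -1*(-10639/349) = 10639/349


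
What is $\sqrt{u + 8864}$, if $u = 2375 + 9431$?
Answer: $\sqrt{20670} \approx 143.77$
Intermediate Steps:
$u = 11806$
$\sqrt{u + 8864} = \sqrt{11806 + 8864} = \sqrt{20670}$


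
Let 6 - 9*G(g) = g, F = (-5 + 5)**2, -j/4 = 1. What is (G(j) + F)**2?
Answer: 100/81 ≈ 1.2346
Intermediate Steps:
j = -4 (j = -4*1 = -4)
F = 0 (F = 0**2 = 0)
G(g) = 2/3 - g/9
(G(j) + F)**2 = ((2/3 - 1/9*(-4)) + 0)**2 = ((2/3 + 4/9) + 0)**2 = (10/9 + 0)**2 = (10/9)**2 = 100/81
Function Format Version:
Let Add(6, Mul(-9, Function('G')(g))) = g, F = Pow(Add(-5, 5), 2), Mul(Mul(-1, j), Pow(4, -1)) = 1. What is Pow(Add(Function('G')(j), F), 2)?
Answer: Rational(100, 81) ≈ 1.2346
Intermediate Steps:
j = -4 (j = Mul(-4, 1) = -4)
F = 0 (F = Pow(0, 2) = 0)
Function('G')(g) = Add(Rational(2, 3), Mul(Rational(-1, 9), g))
Pow(Add(Function('G')(j), F), 2) = Pow(Add(Add(Rational(2, 3), Mul(Rational(-1, 9), -4)), 0), 2) = Pow(Add(Add(Rational(2, 3), Rational(4, 9)), 0), 2) = Pow(Add(Rational(10, 9), 0), 2) = Pow(Rational(10, 9), 2) = Rational(100, 81)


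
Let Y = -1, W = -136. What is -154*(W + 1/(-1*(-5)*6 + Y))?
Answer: 607222/29 ≈ 20939.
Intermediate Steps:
-154*(W + 1/(-1*(-5)*6 + Y)) = -154*(-136 + 1/(-1*(-5)*6 - 1)) = -154*(-136 + 1/(5*6 - 1)) = -154*(-136 + 1/(30 - 1)) = -154*(-136 + 1/29) = -154*(-3943/29) = 607222/29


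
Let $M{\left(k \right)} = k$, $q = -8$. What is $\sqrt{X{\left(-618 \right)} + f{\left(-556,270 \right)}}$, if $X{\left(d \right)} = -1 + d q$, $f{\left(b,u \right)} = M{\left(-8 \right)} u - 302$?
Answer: $\sqrt{2481} \approx 49.81$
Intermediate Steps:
$f{\left(b,u \right)} = -302 - 8 u$ ($f{\left(b,u \right)} = - 8 u - 302 = -302 - 8 u$)
$X{\left(d \right)} = -1 - 8 d$ ($X{\left(d \right)} = -1 + d \left(-8\right) = -1 - 8 d$)
$\sqrt{X{\left(-618 \right)} + f{\left(-556,270 \right)}} = \sqrt{\left(-1 - -4944\right) - 2462} = \sqrt{\left(-1 + 4944\right) - 2462} = \sqrt{4943 - 2462} = \sqrt{2481}$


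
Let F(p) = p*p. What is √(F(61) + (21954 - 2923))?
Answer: 12*√158 ≈ 150.84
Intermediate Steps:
F(p) = p²
√(F(61) + (21954 - 2923)) = √(61² + (21954 - 2923)) = √(3721 + 19031) = √22752 = 12*√158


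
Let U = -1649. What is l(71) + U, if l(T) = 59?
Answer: -1590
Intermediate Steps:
l(71) + U = 59 - 1649 = -1590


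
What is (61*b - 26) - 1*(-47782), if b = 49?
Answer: 50745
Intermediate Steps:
(61*b - 26) - 1*(-47782) = (61*49 - 26) - 1*(-47782) = (2989 - 26) + 47782 = 2963 + 47782 = 50745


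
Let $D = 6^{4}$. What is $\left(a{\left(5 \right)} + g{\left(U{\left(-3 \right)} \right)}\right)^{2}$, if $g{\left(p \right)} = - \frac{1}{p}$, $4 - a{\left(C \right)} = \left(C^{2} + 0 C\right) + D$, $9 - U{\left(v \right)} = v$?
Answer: $\frac{249798025}{144} \approx 1.7347 \cdot 10^{6}$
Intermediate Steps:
$U{\left(v \right)} = 9 - v$
$D = 1296$
$a{\left(C \right)} = -1292 - C^{2}$ ($a{\left(C \right)} = 4 - \left(\left(C^{2} + 0 C\right) + 1296\right) = 4 - \left(\left(C^{2} + 0\right) + 1296\right) = 4 - \left(C^{2} + 1296\right) = 4 - \left(1296 + C^{2}\right) = -1292 - C^{2}$)
$\left(a{\left(5 \right)} + g{\left(U{\left(-3 \right)} \right)}\right)^{2} = \left(\left(-1292 - 5^{2}\right) - \frac{1}{9 - -3}\right)^{2} = \left(\left(-1292 - 25\right) - \frac{1}{9 + 3}\right)^{2} = \left(\left(-1292 - 25\right) - \frac{1}{12}\right)^{2} = \left(-1317 - \frac{1}{12}\right)^{2} = \left(- \frac{15805}{12}\right)^{2} = \frac{249798025}{144}$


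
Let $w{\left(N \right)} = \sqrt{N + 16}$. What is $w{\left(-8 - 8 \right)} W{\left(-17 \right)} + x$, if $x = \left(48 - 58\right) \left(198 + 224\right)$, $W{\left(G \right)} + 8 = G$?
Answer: $-4220$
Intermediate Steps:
$W{\left(G \right)} = -8 + G$
$x = -4220$ ($x = \left(-10\right) 422 = -4220$)
$w{\left(N \right)} = \sqrt{16 + N}$
$w{\left(-8 - 8 \right)} W{\left(-17 \right)} + x = \sqrt{16 - 16} \left(-8 - 17\right) - 4220 = \sqrt{16 - 16} \left(-25\right) - 4220 = \sqrt{0} \left(-25\right) - 4220 = 0 \left(-25\right) - 4220 = 0 - 4220 = -4220$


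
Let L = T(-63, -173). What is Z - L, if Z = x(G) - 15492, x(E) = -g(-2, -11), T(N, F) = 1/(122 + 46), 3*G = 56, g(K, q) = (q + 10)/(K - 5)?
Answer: -2602681/168 ≈ -15492.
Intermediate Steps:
g(K, q) = (10 + q)/(-5 + K)
G = 56/3 (G = (⅓)*56 = 56/3 ≈ 18.667)
T(N, F) = 1/168
x(E) = -⅐ (x(E) = -(10 - 11)/(-5 - 2) = -(-1)/(-7) = -(-1)*(-1)/7 = -1*⅐ = -⅐)
L = 1/168 ≈ 0.0059524
Z = -108445/7 (Z = -⅐ - 15492 = -108445/7 ≈ -15492.)
Z - L = -108445/7 - 1*1/168 = -108445/7 - 1/168 = -2602681/168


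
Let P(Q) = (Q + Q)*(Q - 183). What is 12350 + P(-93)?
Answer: 63686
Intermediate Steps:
P(Q) = 2*Q*(-183 + Q) (P(Q) = (2*Q)*(-183 + Q) = 2*Q*(-183 + Q))
12350 + P(-93) = 12350 + 2*(-93)*(-183 - 93) = 12350 + 2*(-93)*(-276) = 12350 + 51336 = 63686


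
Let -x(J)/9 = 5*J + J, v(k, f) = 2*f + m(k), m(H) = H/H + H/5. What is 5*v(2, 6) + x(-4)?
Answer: 283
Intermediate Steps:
m(H) = 1 + H/5 (m(H) = 1 + H*(⅕) = 1 + H/5)
v(k, f) = 1 + 2*f + k/5 (v(k, f) = 2*f + (1 + k/5) = 1 + 2*f + k/5)
x(J) = -54*J (x(J) = -9*(5*J + J) = -54*J)
5*v(2, 6) + x(-4) = 5*(1 + 2*6 + (⅕)*2) - 54*(-4) = 5*(1 + 12 + ⅖) + 216 = 5*(67/5) + 216 = 67 + 216 = 283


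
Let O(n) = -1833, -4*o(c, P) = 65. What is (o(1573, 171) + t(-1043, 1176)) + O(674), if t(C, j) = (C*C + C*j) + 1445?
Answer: -556493/4 ≈ -1.3912e+5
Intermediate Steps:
o(c, P) = -65/4 (o(c, P) = -¼*65 = -65/4)
t(C, j) = 1445 + C² + C*j (t(C, j) = (C² + C*j) + 1445 = 1445 + C² + C*j)
(o(1573, 171) + t(-1043, 1176)) + O(674) = (-65/4 + (1445 + (-1043)² - 1043*1176)) - 1833 = (-65/4 + (1445 + 1087849 - 1226568)) - 1833 = (-65/4 - 137274) - 1833 = -549161/4 - 1833 = -556493/4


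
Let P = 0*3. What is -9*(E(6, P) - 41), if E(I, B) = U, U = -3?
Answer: 396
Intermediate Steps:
P = 0
E(I, B) = -3
-9*(E(6, P) - 41) = -9*(-3 - 41) = -9*(-44) = 396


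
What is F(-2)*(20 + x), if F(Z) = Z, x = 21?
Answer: -82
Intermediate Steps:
F(-2)*(20 + x) = -2*(20 + 21) = -2*41 = -82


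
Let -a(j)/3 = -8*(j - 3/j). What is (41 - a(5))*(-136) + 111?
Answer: 44483/5 ≈ 8896.6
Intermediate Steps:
a(j) = -72/j + 24*j (a(j) = -(-24)*(j - 3/j) = -3*(-8*j + 24/j) = -72/j + 24*j)
(41 - a(5))*(-136) + 111 = (41 - (-72/5 + 24*5))*(-136) + 111 = (41 - (-72*⅕ + 120))*(-136) + 111 = (41 - (-72/5 + 120))*(-136) + 111 = (41 - 1*528/5)*(-136) + 111 = (41 - 528/5)*(-136) + 111 = -323/5*(-136) + 111 = 43928/5 + 111 = 44483/5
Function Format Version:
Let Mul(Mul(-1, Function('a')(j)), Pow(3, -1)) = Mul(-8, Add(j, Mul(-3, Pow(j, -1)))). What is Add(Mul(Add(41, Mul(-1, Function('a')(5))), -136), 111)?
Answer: Rational(44483, 5) ≈ 8896.6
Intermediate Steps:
Function('a')(j) = Add(Mul(-72, Pow(j, -1)), Mul(24, j)) (Function('a')(j) = Mul(-3, Mul(-8, Add(j, Mul(-3, Pow(j, -1))))) = Mul(-3, Add(Mul(-8, j), Mul(24, Pow(j, -1)))) = Add(Mul(-72, Pow(j, -1)), Mul(24, j)))
Add(Mul(Add(41, Mul(-1, Function('a')(5))), -136), 111) = Add(Mul(Add(41, Mul(-1, Add(Mul(-72, Pow(5, -1)), Mul(24, 5)))), -136), 111) = Add(Mul(Add(41, Mul(-1, Add(Mul(-72, Rational(1, 5)), 120))), -136), 111) = Add(Mul(Add(41, Mul(-1, Add(Rational(-72, 5), 120))), -136), 111) = Add(Mul(Add(41, Mul(-1, Rational(528, 5))), -136), 111) = Add(Mul(Add(41, Rational(-528, 5)), -136), 111) = Add(Mul(Rational(-323, 5), -136), 111) = Add(Rational(43928, 5), 111) = Rational(44483, 5)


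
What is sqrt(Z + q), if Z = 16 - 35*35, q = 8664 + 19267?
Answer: sqrt(26722) ≈ 163.47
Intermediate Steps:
q = 27931
Z = -1209 (Z = 16 - 1225 = -1209)
sqrt(Z + q) = sqrt(-1209 + 27931) = sqrt(26722)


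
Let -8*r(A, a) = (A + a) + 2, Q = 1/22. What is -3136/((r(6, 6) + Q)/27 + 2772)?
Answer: -1241856/1097687 ≈ -1.1313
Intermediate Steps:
Q = 1/22 ≈ 0.045455
r(A, a) = -¼ - A/8 - a/8 (r(A, a) = -((A + a) + 2)/8 = -(2 + A + a)/8 = -¼ - A/8 - a/8)
-3136/((r(6, 6) + Q)/27 + 2772) = -3136/(((-¼ - ⅛*6 - ⅛*6) + 1/22)/27 + 2772) = -3136/(((-¼ - ¾ - ¾) + 1/22)/27 + 2772) = -3136/((-7/4 + 1/22)/27 + 2772) = -3136/((1/27)*(-75/44) + 2772) = -3136/(-25/396 + 2772) = -3136/1097687/396 = -3136*396/1097687 = -1241856/1097687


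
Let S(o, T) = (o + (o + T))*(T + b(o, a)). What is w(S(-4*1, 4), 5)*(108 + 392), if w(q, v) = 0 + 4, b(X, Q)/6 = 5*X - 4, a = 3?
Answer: 2000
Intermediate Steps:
b(X, Q) = -24 + 30*X (b(X, Q) = 6*(5*X - 4) = 6*(-4 + 5*X) = -24 + 30*X)
S(o, T) = (T + 2*o)*(-24 + T + 30*o) (S(o, T) = (o + (o + T))*(T + (-24 + 30*o)) = (o + (T + o))*(-24 + T + 30*o) = (T + 2*o)*(-24 + T + 30*o))
w(q, v) = 4
w(S(-4*1, 4), 5)*(108 + 392) = 4*(108 + 392) = 4*500 = 2000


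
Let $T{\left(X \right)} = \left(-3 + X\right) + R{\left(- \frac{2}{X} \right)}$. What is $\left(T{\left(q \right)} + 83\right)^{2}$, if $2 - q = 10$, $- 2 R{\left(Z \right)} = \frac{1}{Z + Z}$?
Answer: $5041$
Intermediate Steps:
$R{\left(Z \right)} = - \frac{1}{4 Z}$ ($R{\left(Z \right)} = - \frac{1}{2 \left(Z + Z\right)} = - \frac{1}{2 \cdot 2 Z} = - \frac{\frac{1}{2} \frac{1}{Z}}{2} = - \frac{1}{4 Z}$)
$q = -8$ ($q = 2 - 10 = -8$)
$T{\left(X \right)} = -3 + \frac{9 X}{8}$ ($T{\left(X \right)} = \left(-3 + X\right) - \frac{1}{4 \left(- \frac{2}{X}\right)} = \left(-3 + X\right) - \frac{\left(- \frac{1}{2}\right) X}{4} = \left(-3 + X\right) + \frac{X}{8} = -3 + \frac{9 X}{8}$)
$\left(T{\left(q \right)} + 83\right)^{2} = \left(\left(-3 + \frac{9}{8} \left(-8\right)\right) + 83\right)^{2} = \left(\left(-3 - 9\right) + 83\right)^{2} = \left(-12 + 83\right)^{2} = 71^{2} = 5041$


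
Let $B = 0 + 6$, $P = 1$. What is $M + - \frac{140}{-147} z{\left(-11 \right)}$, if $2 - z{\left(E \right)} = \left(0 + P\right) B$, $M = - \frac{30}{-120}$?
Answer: $- \frac{299}{84} \approx -3.5595$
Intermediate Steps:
$B = 6$
$M = \frac{1}{4}$ ($M = \left(-30\right) \left(- \frac{1}{120}\right) = \frac{1}{4} \approx 0.25$)
$z{\left(E \right)} = -4$ ($z{\left(E \right)} = 2 - \left(0 + 1\right) 6 = 2 - 1 \cdot 6 = 2 - 6 = -4$)
$M + - \frac{140}{-147} z{\left(-11 \right)} = \frac{1}{4} + - \frac{140}{-147} \left(-4\right) = \frac{1}{4} + \left(-140\right) \left(- \frac{1}{147}\right) \left(-4\right) = \frac{1}{4} + \frac{20}{21} \left(-4\right) = \frac{1}{4} - \frac{80}{21} = - \frac{299}{84}$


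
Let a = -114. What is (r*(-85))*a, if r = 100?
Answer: 969000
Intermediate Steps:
(r*(-85))*a = (100*(-85))*(-114) = -8500*(-114) = 969000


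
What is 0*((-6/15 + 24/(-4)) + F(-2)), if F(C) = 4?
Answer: 0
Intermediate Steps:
0*((-6/15 + 24/(-4)) + F(-2)) = 0*((-6/15 + 24/(-4)) + 4) = 0*((-6*1/15 + 24*(-1/4)) + 4) = 0*((-2/5 - 6) + 4) = 0*(-32/5 + 4) = 0*(-12/5) = 0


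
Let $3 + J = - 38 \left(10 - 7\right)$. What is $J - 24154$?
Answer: $-24271$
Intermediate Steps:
$J = -117$ ($J = -3 - 38 \left(10 - 7\right) = -3 - 114 = -117$)
$J - 24154 = -117 - 24154 = -24271$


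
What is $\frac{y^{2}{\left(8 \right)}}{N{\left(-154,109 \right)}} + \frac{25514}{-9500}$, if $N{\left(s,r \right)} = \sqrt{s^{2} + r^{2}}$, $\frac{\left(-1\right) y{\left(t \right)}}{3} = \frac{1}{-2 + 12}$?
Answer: $- \frac{12757}{4750} + \frac{9 \sqrt{35597}}{3559700} \approx -2.6852$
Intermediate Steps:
$y{\left(t \right)} = - \frac{3}{10}$ ($y{\left(t \right)} = - \frac{3}{-2 + 12} = - \frac{3}{10}$)
$N{\left(s,r \right)} = \sqrt{r^{2} + s^{2}}$
$\frac{y^{2}{\left(8 \right)}}{N{\left(-154,109 \right)}} + \frac{25514}{-9500} = \frac{\left(- \frac{3}{10}\right)^{2}}{\sqrt{109^{2} + \left(-154\right)^{2}}} + \frac{25514}{-9500} = \frac{9}{100 \sqrt{11881 + 23716}} + 25514 \left(- \frac{1}{9500}\right) = \frac{9}{100 \sqrt{35597}} - \frac{12757}{4750} = \frac{9 \frac{\sqrt{35597}}{35597}}{100} - \frac{12757}{4750} = \frac{9 \sqrt{35597}}{3559700} - \frac{12757}{4750} = - \frac{12757}{4750} + \frac{9 \sqrt{35597}}{3559700}$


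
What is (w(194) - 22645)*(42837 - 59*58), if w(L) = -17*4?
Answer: -895232895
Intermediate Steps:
w(L) = -68
(w(194) - 22645)*(42837 - 59*58) = (-68 - 22645)*(42837 - 59*58) = -22713*(42837 - 3422) = -22713*39415 = -895232895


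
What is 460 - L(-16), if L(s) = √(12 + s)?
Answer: 460 - 2*I ≈ 460.0 - 2.0*I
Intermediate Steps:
460 - L(-16) = 460 - √(12 - 16) = 460 - √(-4) = 460 - 2*I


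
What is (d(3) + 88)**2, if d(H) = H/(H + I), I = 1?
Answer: 126025/16 ≈ 7876.6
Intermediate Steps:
d(H) = H/(1 + H) (d(H) = H/(H + 1) = H/(1 + H))
(d(3) + 88)**2 = (3/(1 + 3) + 88)**2 = (3/4 + 88)**2 = (355/4)**2 = 126025/16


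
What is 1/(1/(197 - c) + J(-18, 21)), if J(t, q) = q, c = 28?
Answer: 169/3550 ≈ 0.047606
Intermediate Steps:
1/(1/(197 - c) + J(-18, 21)) = 1/(1/(197 - 1*28) + 21) = 1/(1/(197 - 28) + 21) = 1/(1/169 + 21) = 1/(3550/169) = 169/3550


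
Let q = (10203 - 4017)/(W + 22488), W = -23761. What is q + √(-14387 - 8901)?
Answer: -6186/1273 + 2*I*√5822 ≈ -4.8594 + 152.6*I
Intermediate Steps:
q = -6186/1273 (q = (10203 - 4017)/(-23761 + 22488) = 6186/(-1273) = 6186*(-1/1273) = -6186/1273 ≈ -4.8594)
q + √(-14387 - 8901) = -6186/1273 + √(-14387 - 8901) = -6186/1273 + √(-23288) = -6186/1273 + 2*I*√5822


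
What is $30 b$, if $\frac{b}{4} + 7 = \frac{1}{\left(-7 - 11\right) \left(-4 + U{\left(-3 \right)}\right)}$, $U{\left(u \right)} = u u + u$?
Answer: $- \frac{2530}{3} \approx -843.33$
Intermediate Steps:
$U{\left(u \right)} = u + u^{2}$ ($U{\left(u \right)} = u^{2} + u = u + u^{2}$)
$b = - \frac{253}{9}$ ($b = -28 + \frac{4}{\left(-7 - 11\right) \left(-4 - 3 \left(1 - 3\right)\right)} = -28 + \frac{4}{\left(-18\right) \left(-4 - -6\right)} = -28 + \frac{4}{\left(-18\right) \left(-4 + 6\right)} = -28 + \frac{4}{\left(-18\right) 2} = -28 + \frac{4}{-36} = -28 + 4 \left(- \frac{1}{36}\right) = -28 - \frac{1}{9} = - \frac{253}{9} \approx -28.111$)
$30 b = 30 \left(- \frac{253}{9}\right) = - \frac{2530}{3}$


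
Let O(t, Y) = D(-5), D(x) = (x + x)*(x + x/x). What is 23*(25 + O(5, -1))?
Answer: 1495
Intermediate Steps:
D(x) = 2*x*(1 + x) (D(x) = (2*x)*(x + 1) = (2*x)*(1 + x) = 2*x*(1 + x))
O(t, Y) = 40 (O(t, Y) = 2*(-5)*(1 - 5) = 2*(-5)*(-4) = 40)
23*(25 + O(5, -1)) = 23*(25 + 40) = 23*65 = 1495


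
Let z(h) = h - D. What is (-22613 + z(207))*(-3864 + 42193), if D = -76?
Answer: -855886570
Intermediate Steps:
z(h) = 76 + h (z(h) = h - 1*(-76) = h + 76 = 76 + h)
(-22613 + z(207))*(-3864 + 42193) = (-22613 + (76 + 207))*(-3864 + 42193) = (-22613 + 283)*38329 = -22330*38329 = -855886570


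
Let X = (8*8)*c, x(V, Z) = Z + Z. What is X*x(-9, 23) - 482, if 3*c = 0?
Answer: -482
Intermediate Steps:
c = 0 (c = (⅓)*0 = 0)
x(V, Z) = 2*Z
X = 0 (X = (8*8)*0 = 64*0 = 0)
X*x(-9, 23) - 482 = 0*(2*23) - 482 = 0*46 - 482 = 0 - 482 = -482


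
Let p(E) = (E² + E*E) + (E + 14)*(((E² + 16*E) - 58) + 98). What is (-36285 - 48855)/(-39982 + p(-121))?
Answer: 17028/274883 ≈ 0.061946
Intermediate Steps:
p(E) = 2*E² + (14 + E)*(40 + E² + 16*E) (p(E) = (E² + E²) + (14 + E)*((-58 + E² + 16*E) + 98) = 2*E² + (14 + E)*(40 + E² + 16*E))
(-36285 - 48855)/(-39982 + p(-121)) = (-36285 - 48855)/(-39982 + (560 + (-121)³ + 32*(-121)² + 264*(-121))) = -85140/(-39982 + (560 - 1771561 + 32*14641 - 31944)) = -85140/(-39982 + (560 - 1771561 + 468512 - 31944)) = -85140/(-39982 - 1334433) = -85140/(-1374415) = -85140*(-1/1374415) = 17028/274883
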